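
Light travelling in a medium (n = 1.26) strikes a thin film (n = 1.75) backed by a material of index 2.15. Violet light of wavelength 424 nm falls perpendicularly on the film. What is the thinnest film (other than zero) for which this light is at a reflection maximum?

At the upper boundary (n = 1.26 to n = 1.75) the reflected ray undergoes a half-wave phase shift.
Ray reflecting at the bottom interface goes from n = 1.75 toward n = 2.15: a half-wave phase shift.
Zero or two π shifts → no net half-wave offset.
For maximum reflection here: 2 n t = m λ.
Minimum nonzero at m = 1: t = λ / (2 n) = 424 / (2 × 1.75) = 121 nm.

121 nm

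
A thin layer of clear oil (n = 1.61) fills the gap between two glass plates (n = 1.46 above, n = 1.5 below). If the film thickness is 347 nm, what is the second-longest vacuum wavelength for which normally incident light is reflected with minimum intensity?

559 nm

Ray reflecting at the top interface goes from n = 1.46 toward n = 1.61: a half-wave phase shift.
At the lower boundary (n = 1.61 to n = 1.5) the reflected ray undergoes no phase shift.
The two reflections differ by half a wavelength.
With one net inversion, destructive interference in reflection requires 2 n t = m λ.
λ = 2 n t / m. The second-longest wavelength is m = 2: λ = 2 × 1.61 × 347 / 2.00 = 559 nm.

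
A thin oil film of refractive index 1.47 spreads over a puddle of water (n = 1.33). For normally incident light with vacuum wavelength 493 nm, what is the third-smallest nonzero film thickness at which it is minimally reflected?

503 nm

Ray reflecting at the top interface goes from n = 1.0 toward n = 1.47: a half-wave phase shift.
Ray reflecting at the bottom interface goes from n = 1.47 toward n = 1.33: no phase shift.
Exactly one π shift → a net half-wave offset.
So the condition for destructive reflection is 2 n t = m λ.
The third-smallest nonzero thickness corresponds to m = 3: t = m λ / (2 n) = 3.00 × 493 / (2 × 1.47) = 503 nm.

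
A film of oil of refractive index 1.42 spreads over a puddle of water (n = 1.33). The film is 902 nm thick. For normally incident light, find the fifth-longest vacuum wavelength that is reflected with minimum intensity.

At the upper boundary (n = 1.0 to n = 1.42) the reflected ray undergoes a half-wave phase shift.
Ray reflecting at the bottom interface goes from n = 1.42 toward n = 1.33: no phase shift.
The two reflections differ by half a wavelength.
So the condition for destructive reflection is 2 n t = m λ.
λ = 2 n t / m. The fifth-longest wavelength is m = 5: λ = 2 × 1.42 × 902 / 5.00 = 512 nm.

512 nm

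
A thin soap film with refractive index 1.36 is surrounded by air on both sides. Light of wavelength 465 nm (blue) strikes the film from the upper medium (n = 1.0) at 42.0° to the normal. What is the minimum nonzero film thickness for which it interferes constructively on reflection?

Top surface (1.0 → 1.36): reflection off a higher-index medium gives a half-wave phase shift.
At the lower boundary (n = 1.36 to n = 1.0) the reflected ray undergoes no phase shift.
Exactly one π shift → a net half-wave offset.
For maximum reflection here: 2 n t cos θ_r = (m + ½) λ.
Snell's law: 1.0 sin 42.0° = 1.36 sin θ_r → sin θ_r = 0.492, cos θ_r = 0.871.
Minimum at m = 0: t = λ / (4 n cos θ_r) = 465 / (4 × 1.36 × 0.871) = 98.2 nm.

98.2 nm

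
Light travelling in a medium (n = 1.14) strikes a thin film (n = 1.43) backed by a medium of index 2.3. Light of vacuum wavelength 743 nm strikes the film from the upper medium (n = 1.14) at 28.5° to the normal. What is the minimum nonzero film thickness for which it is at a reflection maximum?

281 nm

At the upper boundary (n = 1.14 to n = 1.43) the reflected ray undergoes a half-wave phase shift.
Ray reflecting at the bottom interface goes from n = 1.43 toward n = 2.3: a half-wave phase shift.
The two reflections carry the same phase change, so no net offset.
So the condition for constructive reflection is 2 n t cos θ_r = m λ.
Snell's law: 1.14 sin 28.5° = 1.43 sin θ_r → sin θ_r = 0.380, cos θ_r = 0.925.
Minimum nonzero at m = 1: t = λ / (2 n cos θ_r) = 743 / (2 × 1.43 × 0.925) = 281 nm.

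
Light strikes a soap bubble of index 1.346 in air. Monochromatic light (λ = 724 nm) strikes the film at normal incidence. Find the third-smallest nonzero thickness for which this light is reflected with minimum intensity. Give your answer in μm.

0.807 μm

Top surface (1.0 → 1.346): reflection off a higher-index medium gives a half-wave phase shift.
At the lower boundary (n = 1.346 to n = 1.0) the reflected ray undergoes no phase shift.
The two reflections differ by half a wavelength.
For minimum reflection here: 2 n t = m λ.
The third-smallest nonzero thickness corresponds to m = 3: t = m λ / (2 n) = 3.00 × 724 / (2 × 1.346) = 807 nm.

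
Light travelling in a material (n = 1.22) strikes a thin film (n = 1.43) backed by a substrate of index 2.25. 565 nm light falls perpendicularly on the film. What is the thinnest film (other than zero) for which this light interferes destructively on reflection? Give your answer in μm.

At the upper boundary (n = 1.22 to n = 1.43) the reflected ray undergoes a half-wave phase shift.
At the lower boundary (n = 1.43 to n = 2.25) the reflected ray undergoes a half-wave phase shift.
Net: no relative phase inversion (both shifts match).
For weak reflection here: 2 n t = (m + ½) λ.
Minimum at m = 0: t = λ / (4 n) = 565 / (4 × 1.43) = 98.8 nm.

0.0988 μm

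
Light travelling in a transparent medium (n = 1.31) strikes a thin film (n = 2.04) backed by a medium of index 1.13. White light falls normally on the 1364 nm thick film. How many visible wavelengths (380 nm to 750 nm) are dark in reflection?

Top surface (1.31 → 2.04): reflection off a higher-index medium gives a half-wave phase shift.
Ray reflecting at the bottom interface goes from n = 2.04 toward n = 1.13: no phase shift.
Exactly one π shift → a net half-wave offset.
For minimum reflection here: 2 n t = m λ.
λ = 2 n t / m = 5565 / m nm.
m=7: 795 nm (IR); m=8: 696 nm (visible); m=9: 618 nm (visible); m=10: 557 nm (visible); m=11: 506 nm (visible); m=12: 464 nm (visible); m=13: 428 nm (visible); m=14: 398 nm (visible); m=15: 371 nm (UV).

7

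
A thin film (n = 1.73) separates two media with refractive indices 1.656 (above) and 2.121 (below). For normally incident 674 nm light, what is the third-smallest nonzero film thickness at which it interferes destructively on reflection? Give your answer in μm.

Top surface (1.656 → 1.73): reflection off a higher-index medium gives a half-wave phase shift.
Bottom surface (1.73 → 2.121): reflection off a higher-index medium gives a half-wave phase shift.
Zero or two π shifts → no net half-wave offset.
With no net inversion, destructive interference in reflection requires 2 n t = (m + ½) λ.
The third-smallest nonzero thickness corresponds to m = 2: t = (m + ½) λ / (2 n) = 2.50 × 674 / (2 × 1.73) = 487 nm.

0.487 μm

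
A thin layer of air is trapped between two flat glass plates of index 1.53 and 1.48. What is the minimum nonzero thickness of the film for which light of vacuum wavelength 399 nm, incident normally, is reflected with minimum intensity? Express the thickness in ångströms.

1995 Å

Ray reflecting at the top interface goes from n = 1.53 toward n = 1.0: no phase shift.
At the lower boundary (n = 1.0 to n = 1.48) the reflected ray undergoes a half-wave phase shift.
Net: one phase inversion between the two reflected rays.
With one net inversion, destructive interference in reflection requires 2 n t = m λ.
Minimum nonzero at m = 1: t = λ / (2 n) = 399 / (2 × 1.0) = 200 nm.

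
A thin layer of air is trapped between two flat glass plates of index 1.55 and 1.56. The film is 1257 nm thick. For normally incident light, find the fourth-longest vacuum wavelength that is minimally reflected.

Top surface (1.55 → 1.0): reflection off a lower-index medium gives no phase shift.
Ray reflecting at the bottom interface goes from n = 1.0 toward n = 1.56: a half-wave phase shift.
Exactly one π shift → a net half-wave offset.
With one net inversion, destructive interference in reflection requires 2 n t = m λ.
λ = 2 n t / m. The fourth-longest wavelength is m = 4: λ = 2 × 1.0 × 1257 / 4.00 = 629 nm.

629 nm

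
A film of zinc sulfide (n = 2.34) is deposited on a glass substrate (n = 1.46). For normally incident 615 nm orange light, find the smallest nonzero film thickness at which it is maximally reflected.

At the upper boundary (n = 1.0 to n = 2.34) the reflected ray undergoes a half-wave phase shift.
At the lower boundary (n = 2.34 to n = 1.46) the reflected ray undergoes no phase shift.
The two reflections differ by half a wavelength.
For strong reflection here: 2 n t = (m + ½) λ.
Minimum at m = 0: t = λ / (4 n) = 615 / (4 × 2.34) = 65.7 nm.

65.7 nm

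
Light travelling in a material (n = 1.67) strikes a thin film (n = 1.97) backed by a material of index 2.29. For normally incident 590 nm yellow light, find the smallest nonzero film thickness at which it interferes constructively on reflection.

150 nm

Top surface (1.67 → 1.97): reflection off a higher-index medium gives a half-wave phase shift.
Ray reflecting at the bottom interface goes from n = 1.97 toward n = 2.29: a half-wave phase shift.
Zero or two π shifts → no net half-wave offset.
So the condition for constructive reflection is 2 n t = m λ.
Minimum nonzero at m = 1: t = λ / (2 n) = 590 / (2 × 1.97) = 150 nm.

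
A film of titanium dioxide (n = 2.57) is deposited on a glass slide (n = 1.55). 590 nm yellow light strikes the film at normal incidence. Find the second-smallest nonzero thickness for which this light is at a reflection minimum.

230 nm

At the upper boundary (n = 1.0 to n = 2.57) the reflected ray undergoes a half-wave phase shift.
At the lower boundary (n = 2.57 to n = 1.55) the reflected ray undergoes no phase shift.
Net: one phase inversion between the two reflected rays.
For minimum reflection here: 2 n t = m λ.
The second-smallest nonzero thickness corresponds to m = 2: t = m λ / (2 n) = 2.00 × 590 / (2 × 2.57) = 230 nm.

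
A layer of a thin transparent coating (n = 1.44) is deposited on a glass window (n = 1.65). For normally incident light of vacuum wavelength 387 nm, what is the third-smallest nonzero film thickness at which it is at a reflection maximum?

403 nm

Ray reflecting at the top interface goes from n = 1.0 toward n = 1.44: a half-wave phase shift.
Ray reflecting at the bottom interface goes from n = 1.44 toward n = 1.65: a half-wave phase shift.
Zero or two π shifts → no net half-wave offset.
So the condition for constructive reflection is 2 n t = m λ.
The third-smallest nonzero thickness corresponds to m = 3: t = m λ / (2 n) = 3.00 × 387 / (2 × 1.44) = 403 nm.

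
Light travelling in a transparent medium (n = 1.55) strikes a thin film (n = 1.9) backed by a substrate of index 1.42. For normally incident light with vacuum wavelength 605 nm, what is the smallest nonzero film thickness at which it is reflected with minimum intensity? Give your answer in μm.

Ray reflecting at the top interface goes from n = 1.55 toward n = 1.9: a half-wave phase shift.
At the lower boundary (n = 1.9 to n = 1.42) the reflected ray undergoes no phase shift.
The two reflections differ by half a wavelength.
With one net inversion, destructive interference in reflection requires 2 n t = m λ.
The smallest nonzero thickness corresponds to m = 1: t = m λ / (2 n) = 1.00 × 605 / (2 × 1.9) = 159 nm.

0.159 μm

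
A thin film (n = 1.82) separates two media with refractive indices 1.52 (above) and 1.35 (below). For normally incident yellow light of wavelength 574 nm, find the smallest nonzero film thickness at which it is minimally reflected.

158 nm

Ray reflecting at the top interface goes from n = 1.52 toward n = 1.82: a half-wave phase shift.
Ray reflecting at the bottom interface goes from n = 1.82 toward n = 1.35: no phase shift.
Net: one phase inversion between the two reflected rays.
For minimum reflection here: 2 n t = m λ.
Minimum nonzero at m = 1: t = λ / (2 n) = 574 / (2 × 1.82) = 158 nm.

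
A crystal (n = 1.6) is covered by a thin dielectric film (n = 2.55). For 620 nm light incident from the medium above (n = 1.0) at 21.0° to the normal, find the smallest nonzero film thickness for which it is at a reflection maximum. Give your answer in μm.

At the upper boundary (n = 1.0 to n = 2.55) the reflected ray undergoes a half-wave phase shift.
Ray reflecting at the bottom interface goes from n = 2.55 toward n = 1.6: no phase shift.
Net: one phase inversion between the two reflected rays.
For maximum reflection here: 2 n t cos θ_r = (m + ½) λ.
Snell's law: 1.0 sin 21.0° = 2.55 sin θ_r → sin θ_r = 0.141, cos θ_r = 0.990.
Minimum at m = 0: t = λ / (4 n cos θ_r) = 620 / (4 × 2.55 × 0.990) = 61.4 nm.

0.0614 μm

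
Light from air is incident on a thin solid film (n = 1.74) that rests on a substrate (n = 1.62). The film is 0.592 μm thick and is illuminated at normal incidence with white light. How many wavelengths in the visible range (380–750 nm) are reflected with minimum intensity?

3

At the upper boundary (n = 1.0 to n = 1.74) the reflected ray undergoes a half-wave phase shift.
Ray reflecting at the bottom interface goes from n = 1.74 toward n = 1.62: no phase shift.
Exactly one π shift → a net half-wave offset.
With one net inversion, destructive interference in reflection requires 2 n t = m λ.
λ = 2 n t / m = 2060 / m nm.
m=2: 1030 nm (IR); m=3: 687 nm (visible); m=4: 515 nm (visible); m=5: 412 nm (visible); m=6: 343 nm (UV).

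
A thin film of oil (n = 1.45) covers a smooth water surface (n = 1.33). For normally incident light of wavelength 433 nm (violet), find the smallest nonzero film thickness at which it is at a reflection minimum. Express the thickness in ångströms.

At the upper boundary (n = 1.0 to n = 1.45) the reflected ray undergoes a half-wave phase shift.
Bottom surface (1.45 → 1.33): reflection off a lower-index medium gives no phase shift.
Exactly one π shift → a net half-wave offset.
For minimum reflection here: 2 n t = m λ.
Minimum nonzero at m = 1: t = λ / (2 n) = 433 / (2 × 1.45) = 149 nm.

1493 Å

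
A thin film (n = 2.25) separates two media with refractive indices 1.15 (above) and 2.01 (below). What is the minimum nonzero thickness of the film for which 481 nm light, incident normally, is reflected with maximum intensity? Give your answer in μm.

0.0534 μm

Top surface (1.15 → 2.25): reflection off a higher-index medium gives a half-wave phase shift.
Bottom surface (2.25 → 2.01): reflection off a lower-index medium gives no phase shift.
Exactly one π shift → a net half-wave offset.
So the condition for constructive reflection is 2 n t = (m + ½) λ.
Minimum at m = 0: t = λ / (4 n) = 481 / (4 × 2.25) = 53.4 nm.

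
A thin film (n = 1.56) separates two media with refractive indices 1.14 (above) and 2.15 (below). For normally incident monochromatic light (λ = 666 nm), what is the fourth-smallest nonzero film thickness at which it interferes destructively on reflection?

At the upper boundary (n = 1.14 to n = 1.56) the reflected ray undergoes a half-wave phase shift.
Bottom surface (1.56 → 2.15): reflection off a higher-index medium gives a half-wave phase shift.
The two reflections carry the same phase change, so no net offset.
So the condition for destructive reflection is 2 n t = (m + ½) λ.
The fourth-smallest nonzero thickness corresponds to m = 3: t = (m + ½) λ / (2 n) = 3.50 × 666 / (2 × 1.56) = 747 nm.

747 nm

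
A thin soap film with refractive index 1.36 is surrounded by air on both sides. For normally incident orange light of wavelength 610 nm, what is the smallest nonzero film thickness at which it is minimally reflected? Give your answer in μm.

Top surface (1.0 → 1.36): reflection off a higher-index medium gives a half-wave phase shift.
Bottom surface (1.36 → 1.0): reflection off a lower-index medium gives no phase shift.
Exactly one π shift → a net half-wave offset.
With one net inversion, destructive interference in reflection requires 2 n t = m λ.
The smallest nonzero thickness corresponds to m = 1: t = m λ / (2 n) = 1.00 × 610 / (2 × 1.36) = 224 nm.

0.224 μm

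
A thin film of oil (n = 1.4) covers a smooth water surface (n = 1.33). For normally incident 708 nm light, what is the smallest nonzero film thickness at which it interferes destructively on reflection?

253 nm

At the upper boundary (n = 1.0 to n = 1.4) the reflected ray undergoes a half-wave phase shift.
Ray reflecting at the bottom interface goes from n = 1.4 toward n = 1.33: no phase shift.
Exactly one π shift → a net half-wave offset.
With one net inversion, destructive interference in reflection requires 2 n t = m λ.
The smallest nonzero thickness corresponds to m = 1: t = m λ / (2 n) = 1.00 × 708 / (2 × 1.4) = 253 nm.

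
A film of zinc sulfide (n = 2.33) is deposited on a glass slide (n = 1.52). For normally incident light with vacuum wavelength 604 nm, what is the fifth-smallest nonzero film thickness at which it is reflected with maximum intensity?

583 nm

At the upper boundary (n = 1.0 to n = 2.33) the reflected ray undergoes a half-wave phase shift.
Bottom surface (2.33 → 1.52): reflection off a lower-index medium gives no phase shift.
Net: one phase inversion between the two reflected rays.
For bright reflection here: 2 n t = (m + ½) λ.
The fifth-smallest nonzero thickness corresponds to m = 4: t = (m + ½) λ / (2 n) = 4.50 × 604 / (2 × 2.33) = 583 nm.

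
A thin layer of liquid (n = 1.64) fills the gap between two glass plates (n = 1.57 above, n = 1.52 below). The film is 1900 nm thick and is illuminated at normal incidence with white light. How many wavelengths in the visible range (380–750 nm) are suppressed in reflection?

Top surface (1.57 → 1.64): reflection off a higher-index medium gives a half-wave phase shift.
Bottom surface (1.64 → 1.52): reflection off a lower-index medium gives no phase shift.
The two reflections differ by half a wavelength.
So the condition for destructive reflection is 2 n t = m λ.
λ = 2 n t / m = 6232 / m nm.
m=8: 779 nm (IR); m=9: 692 nm (visible); m=10: 623 nm (visible); m=11: 567 nm (visible); m=12: 519 nm (visible); m=13: 479 nm (visible); m=14: 445 nm (visible); m=15: 415 nm (visible); m=16: 390 nm (visible); m=17: 367 nm (UV).

8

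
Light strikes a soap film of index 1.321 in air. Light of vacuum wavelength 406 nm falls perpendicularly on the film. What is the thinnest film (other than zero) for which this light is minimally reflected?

At the upper boundary (n = 1.0 to n = 1.321) the reflected ray undergoes a half-wave phase shift.
Bottom surface (1.321 → 1.0): reflection off a lower-index medium gives no phase shift.
Exactly one π shift → a net half-wave offset.
With one net inversion, destructive interference in reflection requires 2 n t = m λ.
Minimum nonzero at m = 1: t = λ / (2 n) = 406 / (2 × 1.321) = 154 nm.

154 nm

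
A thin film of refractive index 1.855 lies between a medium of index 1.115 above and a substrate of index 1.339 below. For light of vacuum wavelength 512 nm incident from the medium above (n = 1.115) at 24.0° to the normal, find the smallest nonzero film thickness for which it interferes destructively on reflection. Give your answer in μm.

Top surface (1.115 → 1.855): reflection off a higher-index medium gives a half-wave phase shift.
Ray reflecting at the bottom interface goes from n = 1.855 toward n = 1.339: no phase shift.
The two reflections differ by half a wavelength.
With one net inversion, destructive interference in reflection requires 2 n t cos θ_r = m λ.
Snell's law: 1.115 sin 24.0° = 1.855 sin θ_r → sin θ_r = 0.244, cos θ_r = 0.970.
Minimum nonzero at m = 1: t = λ / (2 n cos θ_r) = 512 / (2 × 1.855 × 0.970) = 142 nm.

0.142 μm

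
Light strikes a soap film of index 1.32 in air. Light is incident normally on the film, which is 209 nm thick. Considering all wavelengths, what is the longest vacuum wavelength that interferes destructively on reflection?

552 nm

Ray reflecting at the top interface goes from n = 1.0 toward n = 1.32: a half-wave phase shift.
Ray reflecting at the bottom interface goes from n = 1.32 toward n = 1.0: no phase shift.
Net: one phase inversion between the two reflected rays.
With one net inversion, destructive interference in reflection requires 2 n t = m λ.
λ = 2 n t / m. The longest wavelength is m = 1: λ = 2 × 1.32 × 209 / 1.00 = 552 nm.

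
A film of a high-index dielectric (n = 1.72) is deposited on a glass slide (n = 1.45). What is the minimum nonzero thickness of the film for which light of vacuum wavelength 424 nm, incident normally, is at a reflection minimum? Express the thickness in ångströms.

1233 Å

Ray reflecting at the top interface goes from n = 1.0 toward n = 1.72: a half-wave phase shift.
At the lower boundary (n = 1.72 to n = 1.45) the reflected ray undergoes no phase shift.
Net: one phase inversion between the two reflected rays.
For weak reflection here: 2 n t = m λ.
Minimum nonzero at m = 1: t = λ / (2 n) = 424 / (2 × 1.72) = 123 nm.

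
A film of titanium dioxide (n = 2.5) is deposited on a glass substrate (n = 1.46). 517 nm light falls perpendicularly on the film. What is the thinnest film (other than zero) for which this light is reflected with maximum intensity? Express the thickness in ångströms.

517 Å

Ray reflecting at the top interface goes from n = 1.0 toward n = 2.5: a half-wave phase shift.
Ray reflecting at the bottom interface goes from n = 2.5 toward n = 1.46: no phase shift.
Exactly one π shift → a net half-wave offset.
For bright reflection here: 2 n t = (m + ½) λ.
Minimum at m = 0: t = λ / (4 n) = 517 / (4 × 2.5) = 51.7 nm.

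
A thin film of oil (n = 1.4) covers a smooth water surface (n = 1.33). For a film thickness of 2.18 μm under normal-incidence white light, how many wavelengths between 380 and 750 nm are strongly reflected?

Ray reflecting at the top interface goes from n = 1.0 toward n = 1.4: a half-wave phase shift.
Bottom surface (1.4 → 1.33): reflection off a lower-index medium gives no phase shift.
The two reflections differ by half a wavelength.
With one net inversion, constructive interference in reflection requires 2 n t = (m + ½) λ.
λ = 2 n t / (m + ½) = 6104 / (m + ½) nm.
m=7: 814 nm (IR); m=8: 718 nm (visible); m=9: 643 nm (visible); m=10: 581 nm (visible); m=11: 531 nm (visible); m=12: 488 nm (visible); m=13: 452 nm (visible); m=14: 421 nm (visible); m=15: 394 nm (visible); m=16: 370 nm (UV).

8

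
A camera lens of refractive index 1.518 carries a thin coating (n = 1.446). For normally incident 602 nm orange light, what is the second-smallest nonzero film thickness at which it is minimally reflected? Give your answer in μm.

Top surface (1.0 → 1.446): reflection off a higher-index medium gives a half-wave phase shift.
Ray reflecting at the bottom interface goes from n = 1.446 toward n = 1.518: a half-wave phase shift.
The two reflections carry the same phase change, so no net offset.
With no net inversion, destructive interference in reflection requires 2 n t = (m + ½) λ.
The second-smallest nonzero thickness corresponds to m = 1: t = (m + ½) λ / (2 n) = 1.50 × 602 / (2 × 1.446) = 312 nm.

0.312 μm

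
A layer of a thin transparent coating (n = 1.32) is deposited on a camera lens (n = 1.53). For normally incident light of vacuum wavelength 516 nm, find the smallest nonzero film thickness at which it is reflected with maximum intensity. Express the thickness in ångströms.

At the upper boundary (n = 1.0 to n = 1.32) the reflected ray undergoes a half-wave phase shift.
Ray reflecting at the bottom interface goes from n = 1.32 toward n = 1.53: a half-wave phase shift.
The two reflections carry the same phase change, so no net offset.
For strong reflection here: 2 n t = m λ.
Minimum nonzero at m = 1: t = λ / (2 n) = 516 / (2 × 1.32) = 195 nm.

1955 Å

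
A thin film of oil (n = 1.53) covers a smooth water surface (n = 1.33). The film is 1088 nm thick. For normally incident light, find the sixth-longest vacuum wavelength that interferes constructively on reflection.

Ray reflecting at the top interface goes from n = 1.0 toward n = 1.53: a half-wave phase shift.
Bottom surface (1.53 → 1.33): reflection off a lower-index medium gives no phase shift.
The two reflections differ by half a wavelength.
With one net inversion, constructive interference in reflection requires 2 n t = (m + ½) λ.
λ = 2 n t / (m + ½). The sixth-longest wavelength is m = 5: λ = 2 × 1.53 × 1088 / 5.50 = 605 nm.

605 nm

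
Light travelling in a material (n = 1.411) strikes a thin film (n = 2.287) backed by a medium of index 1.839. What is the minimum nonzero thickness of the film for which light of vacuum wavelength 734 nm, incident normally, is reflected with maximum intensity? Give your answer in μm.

Top surface (1.411 → 2.287): reflection off a higher-index medium gives a half-wave phase shift.
Bottom surface (2.287 → 1.839): reflection off a lower-index medium gives no phase shift.
The two reflections differ by half a wavelength.
So the condition for constructive reflection is 2 n t = (m + ½) λ.
Minimum at m = 0: t = λ / (4 n) = 734 / (4 × 2.287) = 80.2 nm.

0.0802 μm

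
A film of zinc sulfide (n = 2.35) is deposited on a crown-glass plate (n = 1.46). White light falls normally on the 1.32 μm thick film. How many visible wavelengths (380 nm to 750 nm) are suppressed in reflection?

Ray reflecting at the top interface goes from n = 1.0 toward n = 2.35: a half-wave phase shift.
At the lower boundary (n = 2.35 to n = 1.46) the reflected ray undergoes no phase shift.
The two reflections differ by half a wavelength.
With one net inversion, destructive interference in reflection requires 2 n t = m λ.
λ = 2 n t / m = 6204 / m nm.
m=8: 776 nm (IR); m=9: 689 nm (visible); m=10: 620 nm (visible); m=11: 564 nm (visible); m=12: 517 nm (visible); m=13: 477 nm (visible); m=14: 443 nm (visible); m=15: 414 nm (visible); m=16: 388 nm (visible); m=17: 365 nm (UV).

8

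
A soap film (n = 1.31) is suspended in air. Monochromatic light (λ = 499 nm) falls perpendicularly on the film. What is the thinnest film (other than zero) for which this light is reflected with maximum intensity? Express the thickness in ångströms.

Top surface (1.0 → 1.31): reflection off a higher-index medium gives a half-wave phase shift.
Ray reflecting at the bottom interface goes from n = 1.31 toward n = 1.0: no phase shift.
The two reflections differ by half a wavelength.
With one net inversion, constructive interference in reflection requires 2 n t = (m + ½) λ.
Minimum at m = 0: t = λ / (4 n) = 499 / (4 × 1.31) = 95.2 nm.

952 Å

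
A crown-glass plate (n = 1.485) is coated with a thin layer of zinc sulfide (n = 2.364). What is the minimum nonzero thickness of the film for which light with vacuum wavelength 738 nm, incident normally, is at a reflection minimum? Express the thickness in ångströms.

1561 Å

At the upper boundary (n = 1.0 to n = 2.364) the reflected ray undergoes a half-wave phase shift.
Bottom surface (2.364 → 1.485): reflection off a lower-index medium gives no phase shift.
The two reflections differ by half a wavelength.
With one net inversion, destructive interference in reflection requires 2 n t = m λ.
Minimum nonzero at m = 1: t = λ / (2 n) = 738 / (2 × 2.364) = 156 nm.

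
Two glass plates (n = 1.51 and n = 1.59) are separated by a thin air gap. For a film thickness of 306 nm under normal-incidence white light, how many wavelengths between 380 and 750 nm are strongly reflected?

At the upper boundary (n = 1.51 to n = 1.0) the reflected ray undergoes no phase shift.
Ray reflecting at the bottom interface goes from n = 1.0 toward n = 1.59: a half-wave phase shift.
The two reflections differ by half a wavelength.
For bright reflection here: 2 n t = (m + ½) λ.
λ = 2 n t / (m + ½) = 612 / (m + ½) nm.
m=0: 1224 nm (IR); m=1: 408 nm (visible); m=2: 245 nm (UV).

1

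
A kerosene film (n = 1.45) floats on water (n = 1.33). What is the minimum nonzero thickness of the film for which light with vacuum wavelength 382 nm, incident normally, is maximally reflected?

65.9 nm

Top surface (1.0 → 1.45): reflection off a higher-index medium gives a half-wave phase shift.
Ray reflecting at the bottom interface goes from n = 1.45 toward n = 1.33: no phase shift.
Net: one phase inversion between the two reflected rays.
For maximum reflection here: 2 n t = (m + ½) λ.
Minimum at m = 0: t = λ / (4 n) = 382 / (4 × 1.45) = 65.9 nm.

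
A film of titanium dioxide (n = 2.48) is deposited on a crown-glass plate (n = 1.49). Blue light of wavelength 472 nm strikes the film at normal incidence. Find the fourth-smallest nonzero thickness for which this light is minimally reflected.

381 nm

At the upper boundary (n = 1.0 to n = 2.48) the reflected ray undergoes a half-wave phase shift.
At the lower boundary (n = 2.48 to n = 1.49) the reflected ray undergoes no phase shift.
Exactly one π shift → a net half-wave offset.
So the condition for destructive reflection is 2 n t = m λ.
The fourth-smallest nonzero thickness corresponds to m = 4: t = m λ / (2 n) = 4.00 × 472 / (2 × 2.48) = 381 nm.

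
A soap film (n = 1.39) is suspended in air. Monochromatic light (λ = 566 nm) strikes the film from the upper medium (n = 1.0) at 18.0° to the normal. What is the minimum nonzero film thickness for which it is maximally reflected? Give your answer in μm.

0.104 μm

At the upper boundary (n = 1.0 to n = 1.39) the reflected ray undergoes a half-wave phase shift.
Ray reflecting at the bottom interface goes from n = 1.39 toward n = 1.0: no phase shift.
The two reflections differ by half a wavelength.
With one net inversion, constructive interference in reflection requires 2 n t cos θ_r = (m + ½) λ.
Snell's law: 1.0 sin 18.0° = 1.39 sin θ_r → sin θ_r = 0.222, cos θ_r = 0.975.
Minimum at m = 0: t = λ / (4 n cos θ_r) = 566 / (4 × 1.39 × 0.975) = 104 nm.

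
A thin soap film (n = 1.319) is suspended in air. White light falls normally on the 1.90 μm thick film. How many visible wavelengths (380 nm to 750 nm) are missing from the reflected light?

7

Ray reflecting at the top interface goes from n = 1.0 toward n = 1.319: a half-wave phase shift.
Ray reflecting at the bottom interface goes from n = 1.319 toward n = 1.0: no phase shift.
Exactly one π shift → a net half-wave offset.
With one net inversion, destructive interference in reflection requires 2 n t = m λ.
λ = 2 n t / m = 5012 / m nm.
m=6: 835 nm (IR); m=7: 716 nm (visible); m=8: 627 nm (visible); m=9: 557 nm (visible); m=10: 501 nm (visible); m=11: 456 nm (visible); m=12: 418 nm (visible); m=13: 386 nm (visible); m=14: 358 nm (UV).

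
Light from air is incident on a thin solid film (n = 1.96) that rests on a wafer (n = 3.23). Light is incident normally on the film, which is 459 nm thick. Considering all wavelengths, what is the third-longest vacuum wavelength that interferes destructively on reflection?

720 nm

Ray reflecting at the top interface goes from n = 1.0 toward n = 1.96: a half-wave phase shift.
Ray reflecting at the bottom interface goes from n = 1.96 toward n = 3.23: a half-wave phase shift.
Net: no relative phase inversion (both shifts match).
For dark reflection here: 2 n t = (m + ½) λ.
λ = 2 n t / (m + ½). The third-longest wavelength is m = 2: λ = 2 × 1.96 × 459 / 2.50 = 720 nm.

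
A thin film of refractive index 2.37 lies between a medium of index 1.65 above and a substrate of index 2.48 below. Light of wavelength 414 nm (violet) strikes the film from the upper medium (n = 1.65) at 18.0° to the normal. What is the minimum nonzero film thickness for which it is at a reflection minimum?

Ray reflecting at the top interface goes from n = 1.65 toward n = 2.37: a half-wave phase shift.
Ray reflecting at the bottom interface goes from n = 2.37 toward n = 2.48: a half-wave phase shift.
Zero or two π shifts → no net half-wave offset.
With no net inversion, destructive interference in reflection requires 2 n t cos θ_r = (m + ½) λ.
Snell's law: 1.65 sin 18.0° = 2.37 sin θ_r → sin θ_r = 0.215, cos θ_r = 0.977.
Minimum at m = 0: t = λ / (4 n cos θ_r) = 414 / (4 × 2.37 × 0.977) = 44.7 nm.

44.7 nm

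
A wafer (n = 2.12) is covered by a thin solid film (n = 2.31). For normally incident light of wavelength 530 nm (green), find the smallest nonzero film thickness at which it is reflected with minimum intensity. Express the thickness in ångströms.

1147 Å

Ray reflecting at the top interface goes from n = 1.0 toward n = 2.31: a half-wave phase shift.
At the lower boundary (n = 2.31 to n = 2.12) the reflected ray undergoes no phase shift.
The two reflections differ by half a wavelength.
For weak reflection here: 2 n t = m λ.
Minimum nonzero at m = 1: t = λ / (2 n) = 530 / (2 × 2.31) = 115 nm.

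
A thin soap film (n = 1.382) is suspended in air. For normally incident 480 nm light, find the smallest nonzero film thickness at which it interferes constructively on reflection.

Top surface (1.0 → 1.382): reflection off a higher-index medium gives a half-wave phase shift.
Ray reflecting at the bottom interface goes from n = 1.382 toward n = 1.0: no phase shift.
Net: one phase inversion between the two reflected rays.
For maximum reflection here: 2 n t = (m + ½) λ.
Minimum at m = 0: t = λ / (4 n) = 480 / (4 × 1.382) = 86.8 nm.

86.8 nm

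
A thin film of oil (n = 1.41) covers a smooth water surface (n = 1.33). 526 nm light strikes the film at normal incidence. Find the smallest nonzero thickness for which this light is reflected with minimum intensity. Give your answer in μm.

0.187 μm

At the upper boundary (n = 1.0 to n = 1.41) the reflected ray undergoes a half-wave phase shift.
Bottom surface (1.41 → 1.33): reflection off a lower-index medium gives no phase shift.
Exactly one π shift → a net half-wave offset.
For dark reflection here: 2 n t = m λ.
The smallest nonzero thickness corresponds to m = 1: t = m λ / (2 n) = 1.00 × 526 / (2 × 1.41) = 187 nm.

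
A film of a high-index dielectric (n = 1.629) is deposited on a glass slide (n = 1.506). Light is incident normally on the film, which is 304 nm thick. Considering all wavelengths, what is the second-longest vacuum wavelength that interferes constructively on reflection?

660 nm

At the upper boundary (n = 1.0 to n = 1.629) the reflected ray undergoes a half-wave phase shift.
Bottom surface (1.629 → 1.506): reflection off a lower-index medium gives no phase shift.
Exactly one π shift → a net half-wave offset.
For maximum reflection here: 2 n t = (m + ½) λ.
λ = 2 n t / (m + ½). The second-longest wavelength is m = 1: λ = 2 × 1.629 × 304 / 1.50 = 660 nm.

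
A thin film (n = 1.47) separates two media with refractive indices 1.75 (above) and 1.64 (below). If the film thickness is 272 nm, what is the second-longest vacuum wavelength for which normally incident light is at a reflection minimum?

400 nm

At the upper boundary (n = 1.75 to n = 1.47) the reflected ray undergoes no phase shift.
Bottom surface (1.47 → 1.64): reflection off a higher-index medium gives a half-wave phase shift.
The two reflections differ by half a wavelength.
So the condition for destructive reflection is 2 n t = m λ.
λ = 2 n t / m. The second-longest wavelength is m = 2: λ = 2 × 1.47 × 272 / 2.00 = 400 nm.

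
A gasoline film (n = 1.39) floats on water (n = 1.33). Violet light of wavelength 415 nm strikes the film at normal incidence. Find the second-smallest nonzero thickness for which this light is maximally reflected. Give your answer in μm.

At the upper boundary (n = 1.0 to n = 1.39) the reflected ray undergoes a half-wave phase shift.
Bottom surface (1.39 → 1.33): reflection off a lower-index medium gives no phase shift.
Net: one phase inversion between the two reflected rays.
So the condition for constructive reflection is 2 n t = (m + ½) λ.
The second-smallest nonzero thickness corresponds to m = 1: t = (m + ½) λ / (2 n) = 1.50 × 415 / (2 × 1.39) = 224 nm.

0.224 μm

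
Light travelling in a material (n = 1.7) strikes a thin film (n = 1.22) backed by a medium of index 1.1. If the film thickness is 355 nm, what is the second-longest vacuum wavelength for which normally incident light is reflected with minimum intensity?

577 nm

Top surface (1.7 → 1.22): reflection off a lower-index medium gives no phase shift.
Bottom surface (1.22 → 1.1): reflection off a lower-index medium gives no phase shift.
Net: no relative phase inversion (both shifts match).
For dark reflection here: 2 n t = (m + ½) λ.
λ = 2 n t / (m + ½). The second-longest wavelength is m = 1: λ = 2 × 1.22 × 355 / 1.50 = 577 nm.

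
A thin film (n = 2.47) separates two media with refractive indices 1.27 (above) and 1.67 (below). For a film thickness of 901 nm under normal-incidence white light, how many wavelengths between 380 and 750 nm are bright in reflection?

Ray reflecting at the top interface goes from n = 1.27 toward n = 2.47: a half-wave phase shift.
Bottom surface (2.47 → 1.67): reflection off a lower-index medium gives no phase shift.
Net: one phase inversion between the two reflected rays.
With one net inversion, constructive interference in reflection requires 2 n t = (m + ½) λ.
λ = 2 n t / (m + ½) = 4451 / (m + ½) nm.
m=5: 809 nm (IR); m=6: 685 nm (visible); m=7: 593 nm (visible); m=8: 524 nm (visible); m=9: 469 nm (visible); m=10: 424 nm (visible); m=11: 387 nm (visible); m=12: 356 nm (UV).

6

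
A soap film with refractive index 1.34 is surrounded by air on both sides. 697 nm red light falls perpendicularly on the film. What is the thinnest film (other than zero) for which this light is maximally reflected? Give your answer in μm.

0.130 μm

Ray reflecting at the top interface goes from n = 1.0 toward n = 1.34: a half-wave phase shift.
Bottom surface (1.34 → 1.0): reflection off a lower-index medium gives no phase shift.
Net: one phase inversion between the two reflected rays.
So the condition for constructive reflection is 2 n t = (m + ½) λ.
Minimum at m = 0: t = λ / (4 n) = 697 / (4 × 1.34) = 130 nm.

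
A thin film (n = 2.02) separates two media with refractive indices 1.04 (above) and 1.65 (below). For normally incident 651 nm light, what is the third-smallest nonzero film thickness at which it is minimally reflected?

483 nm

At the upper boundary (n = 1.04 to n = 2.02) the reflected ray undergoes a half-wave phase shift.
Ray reflecting at the bottom interface goes from n = 2.02 toward n = 1.65: no phase shift.
Exactly one π shift → a net half-wave offset.
So the condition for destructive reflection is 2 n t = m λ.
The third-smallest nonzero thickness corresponds to m = 3: t = m λ / (2 n) = 3.00 × 651 / (2 × 2.02) = 483 nm.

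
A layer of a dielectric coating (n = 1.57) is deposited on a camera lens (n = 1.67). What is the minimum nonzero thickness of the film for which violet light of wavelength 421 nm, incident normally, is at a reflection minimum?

Top surface (1.0 → 1.57): reflection off a higher-index medium gives a half-wave phase shift.
Bottom surface (1.57 → 1.67): reflection off a higher-index medium gives a half-wave phase shift.
The two reflections carry the same phase change, so no net offset.
With no net inversion, destructive interference in reflection requires 2 n t = (m + ½) λ.
Minimum at m = 0: t = λ / (4 n) = 421 / (4 × 1.57) = 67.0 nm.

67.0 nm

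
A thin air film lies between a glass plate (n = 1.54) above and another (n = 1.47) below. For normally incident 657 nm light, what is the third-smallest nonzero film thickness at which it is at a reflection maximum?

Top surface (1.54 → 1.0): reflection off a lower-index medium gives no phase shift.
Ray reflecting at the bottom interface goes from n = 1.0 toward n = 1.47: a half-wave phase shift.
Exactly one π shift → a net half-wave offset.
For strong reflection here: 2 n t = (m + ½) λ.
The third-smallest nonzero thickness corresponds to m = 2: t = (m + ½) λ / (2 n) = 2.50 × 657 / (2 × 1.0) = 821 nm.

821 nm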